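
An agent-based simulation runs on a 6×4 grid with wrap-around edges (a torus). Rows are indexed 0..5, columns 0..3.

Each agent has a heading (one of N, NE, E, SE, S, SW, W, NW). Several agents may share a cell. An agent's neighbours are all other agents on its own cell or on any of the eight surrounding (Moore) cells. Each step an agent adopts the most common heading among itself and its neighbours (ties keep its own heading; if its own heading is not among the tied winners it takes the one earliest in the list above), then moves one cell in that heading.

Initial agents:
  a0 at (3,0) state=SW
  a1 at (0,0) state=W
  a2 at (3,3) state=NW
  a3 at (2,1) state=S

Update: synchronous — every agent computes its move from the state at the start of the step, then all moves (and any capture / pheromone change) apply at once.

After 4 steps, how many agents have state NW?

1

t=1: a0@(4,3):SW a1@(0,3):W a2@(2,2):NW a3@(3,1):S
t=2: a0@(5,2):SW a1@(0,2):W a2@(1,1):NW a3@(4,1):S
t=3: a0@(0,1):SW a1@(0,1):W a2@(0,0):NW a3@(5,1):S
t=4: a0@(1,0):SW a1@(0,0):W a2@(5,3):NW a3@(0,1):S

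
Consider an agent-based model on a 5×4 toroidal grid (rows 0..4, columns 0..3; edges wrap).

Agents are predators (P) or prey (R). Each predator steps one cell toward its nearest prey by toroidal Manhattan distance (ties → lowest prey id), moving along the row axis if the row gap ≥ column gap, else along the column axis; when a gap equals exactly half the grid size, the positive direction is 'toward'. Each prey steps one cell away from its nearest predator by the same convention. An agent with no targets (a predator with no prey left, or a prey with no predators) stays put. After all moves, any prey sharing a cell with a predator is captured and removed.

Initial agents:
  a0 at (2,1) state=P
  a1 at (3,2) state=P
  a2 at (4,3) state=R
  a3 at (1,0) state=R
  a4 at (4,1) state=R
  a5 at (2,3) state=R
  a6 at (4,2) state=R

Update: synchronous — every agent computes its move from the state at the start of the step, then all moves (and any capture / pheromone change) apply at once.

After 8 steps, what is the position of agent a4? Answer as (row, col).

t=1: a0@(1,1):P a1@(4,2):P a2@(0,3):R a3@(0,0):R a4@(0,1):R a5@(2,2):R a6@(0,2):R
t=2: a0@(0,1):P a1@(0,2):P a2@(1,3):R a3@(4,0):R a4@(4,1):R a5@(3,2):R a6@(1,2):R
t=3: a0@(4,1):P a1@(1,2):P a2@(2,3):R a3@(3,0):R a4@(3,1):R a5@(2,2):R a6@(2,2):R
t=4: a0@(3,1):P a1@(2,2):P a2@(3,3):R a3@(2,0):R a4@(2,1):R a5@(3,2):R a6@(3,2):R
t=5: a0@(2,1):P a1@(2,1):P a2@(3,2):R a3@(1,0):R a4@(1,1):R a5@(3,3):R a6@(3,3):R
t=6: a0@(1,1):P a1@(1,1):P a2@(4,2):R a3@(0,0):R a4@(0,1):R a5@(3,2):R a6@(3,2):R
t=7: a0@(0,1):P a1@(0,1):P a2@(3,2):R a3@(4,0):R a4@(4,1):R a5@(4,2):R a6@(4,2):R
t=8: a0@(4,1):P a1@(4,1):P a2@(2,2):R a3@(3,0):R a4@(3,1):R a5@(3,2):R a6@(3,2):R

(3, 1)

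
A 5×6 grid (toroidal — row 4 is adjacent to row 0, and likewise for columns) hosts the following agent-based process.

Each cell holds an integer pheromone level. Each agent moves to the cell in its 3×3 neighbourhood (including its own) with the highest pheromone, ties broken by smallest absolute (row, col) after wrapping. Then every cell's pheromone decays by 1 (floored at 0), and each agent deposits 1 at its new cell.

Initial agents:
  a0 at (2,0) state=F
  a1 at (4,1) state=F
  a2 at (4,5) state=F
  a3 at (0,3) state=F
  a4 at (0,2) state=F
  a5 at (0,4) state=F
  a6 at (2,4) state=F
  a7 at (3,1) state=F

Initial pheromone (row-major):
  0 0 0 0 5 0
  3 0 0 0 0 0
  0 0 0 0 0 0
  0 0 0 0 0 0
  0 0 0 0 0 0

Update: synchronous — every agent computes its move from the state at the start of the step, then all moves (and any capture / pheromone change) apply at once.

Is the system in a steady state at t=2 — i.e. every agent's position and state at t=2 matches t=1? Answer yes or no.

no

t=1: a0@(1,0) a1@(0,0) a2@(0,4) a3@(0,4) a4@(0,1) a5@(0,4) a6@(1,3) a7@(2,0) | pheromone: 1 1 0 0 7 0 / 3 0 0 1 0 0 / 1 0 0 0 0 0 / 0 0 0 0 0 0 / 0 0 0 0 0 0
t=2: a0@(1,0) a1@(1,0) a2@(0,4) a3@(0,4) a4@(1,0) a5@(0,4) a6@(0,4) a7@(1,0) | pheromone: 0 0 0 0 10 0 / 6 0 0 0 0 0 / 0 0 0 0 0 0 / 0 0 0 0 0 0 / 0 0 0 0 0 0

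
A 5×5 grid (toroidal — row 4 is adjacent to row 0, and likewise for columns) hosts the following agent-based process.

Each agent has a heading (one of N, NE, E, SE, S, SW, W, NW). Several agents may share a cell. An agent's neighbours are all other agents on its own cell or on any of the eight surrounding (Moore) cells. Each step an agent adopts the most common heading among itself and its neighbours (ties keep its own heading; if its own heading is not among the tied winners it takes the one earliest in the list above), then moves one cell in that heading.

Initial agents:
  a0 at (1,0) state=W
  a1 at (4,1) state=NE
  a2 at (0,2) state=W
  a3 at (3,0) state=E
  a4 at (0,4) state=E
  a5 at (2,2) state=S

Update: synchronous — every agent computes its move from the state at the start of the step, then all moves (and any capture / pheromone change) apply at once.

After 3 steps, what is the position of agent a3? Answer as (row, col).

t=1: a0@(1,4):W a1@(3,2):NE a2@(0,1):W a3@(3,1):E a4@(0,0):E a5@(3,2):S
t=2: a0@(1,3):W a1@(2,3):NE a2@(0,0):W a3@(3,2):E a4@(0,4):W a5@(4,2):S
t=3: a0@(1,2):W a1@(1,4):NE a2@(0,4):W a3@(3,3):E a4@(0,3):W a5@(0,2):S

(3, 3)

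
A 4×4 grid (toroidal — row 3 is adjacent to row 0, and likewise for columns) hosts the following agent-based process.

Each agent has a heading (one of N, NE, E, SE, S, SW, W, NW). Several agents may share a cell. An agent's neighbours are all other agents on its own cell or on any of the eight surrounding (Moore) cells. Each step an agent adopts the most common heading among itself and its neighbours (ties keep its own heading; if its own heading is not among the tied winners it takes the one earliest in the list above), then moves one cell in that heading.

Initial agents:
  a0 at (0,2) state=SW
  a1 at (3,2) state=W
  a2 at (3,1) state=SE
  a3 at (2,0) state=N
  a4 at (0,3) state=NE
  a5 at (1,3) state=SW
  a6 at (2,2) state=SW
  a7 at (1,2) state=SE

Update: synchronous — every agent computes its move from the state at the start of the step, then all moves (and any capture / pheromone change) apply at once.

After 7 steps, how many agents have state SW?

t=1: a0@(1,1):SW a1@(0,1):SW a2@(0,0):SW a3@(1,0):N a4@(1,2):SW a5@(2,2):SW a6@(3,1):SW a7@(2,1):SW
t=2: a0@(2,0):SW a1@(1,0):SW a2@(1,3):SW a3@(2,3):SW a4@(2,1):SW a5@(3,1):SW a6@(0,0):SW a7@(3,0):SW
t=3: a0@(3,3):SW a1@(2,3):SW a2@(2,2):SW a3@(3,2):SW a4@(3,0):SW a5@(0,0):SW a6@(1,3):SW a7@(0,3):SW
t=4: a0@(0,2):SW a1@(3,2):SW a2@(3,1):SW a3@(0,1):SW a4@(0,3):SW a5@(1,3):SW a6@(2,2):SW a7@(1,2):SW
t=5: a0@(1,1):SW a1@(0,1):SW a2@(0,0):SW a3@(1,0):SW a4@(1,2):SW a5@(2,2):SW a6@(3,1):SW a7@(2,1):SW
t=6: a0@(2,0):SW a1@(1,0):SW a2@(1,3):SW a3@(2,3):SW a4@(2,1):SW a5@(3,1):SW a6@(0,0):SW a7@(3,0):SW
t=7: a0@(3,3):SW a1@(2,3):SW a2@(2,2):SW a3@(3,2):SW a4@(3,0):SW a5@(0,0):SW a6@(1,3):SW a7@(0,3):SW

8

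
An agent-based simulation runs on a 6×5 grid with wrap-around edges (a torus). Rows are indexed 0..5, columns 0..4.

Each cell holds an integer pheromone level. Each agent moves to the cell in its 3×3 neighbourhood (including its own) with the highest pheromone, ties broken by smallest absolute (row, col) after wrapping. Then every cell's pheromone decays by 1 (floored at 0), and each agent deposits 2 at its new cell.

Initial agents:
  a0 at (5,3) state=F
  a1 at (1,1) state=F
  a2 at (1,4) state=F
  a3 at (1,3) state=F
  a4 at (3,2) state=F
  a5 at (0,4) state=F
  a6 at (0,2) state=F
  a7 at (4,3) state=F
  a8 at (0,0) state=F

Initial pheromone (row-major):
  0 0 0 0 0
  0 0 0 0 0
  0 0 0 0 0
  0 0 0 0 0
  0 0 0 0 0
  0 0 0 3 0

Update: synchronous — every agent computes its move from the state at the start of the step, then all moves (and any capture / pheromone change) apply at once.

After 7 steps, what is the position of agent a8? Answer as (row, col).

(0, 0)

t=1: a0@(5,3) a1@(0,0) a2@(0,0) a3@(0,2) a4@(2,1) a5@(5,3) a6@(5,3) a7@(5,3) a8@(0,0) | pheromone: 6 0 2 0 0 / 0 0 0 0 0 / 0 2 0 0 0 / 0 0 0 0 0 / 0 0 0 0 0 / 0 0 0 10 0
t=2: a0@(5,3) a1@(0,0) a2@(0,0) a3@(5,3) a4@(2,1) a5@(5,3) a6@(5,3) a7@(5,3) a8@(0,0) | pheromone: 11 0 1 0 0 / 0 0 0 0 0 / 0 3 0 0 0 / 0 0 0 0 0 / 0 0 0 0 0 / 0 0 0 19 0
t=3: a0@(5,3) a1@(0,0) a2@(0,0) a3@(5,3) a4@(2,1) a5@(5,3) a6@(5,3) a7@(5,3) a8@(0,0) | pheromone: 16 0 0 0 0 / 0 0 0 0 0 / 0 4 0 0 0 / 0 0 0 0 0 / 0 0 0 0 0 / 0 0 0 28 0
t=4: a0@(5,3) a1@(0,0) a2@(0,0) a3@(5,3) a4@(2,1) a5@(5,3) a6@(5,3) a7@(5,3) a8@(0,0) | pheromone: 21 0 0 0 0 / 0 0 0 0 0 / 0 5 0 0 0 / 0 0 0 0 0 / 0 0 0 0 0 / 0 0 0 37 0
t=5: a0@(5,3) a1@(0,0) a2@(0,0) a3@(5,3) a4@(2,1) a5@(5,3) a6@(5,3) a7@(5,3) a8@(0,0) | pheromone: 26 0 0 0 0 / 0 0 0 0 0 / 0 6 0 0 0 / 0 0 0 0 0 / 0 0 0 0 0 / 0 0 0 46 0
t=6: a0@(5,3) a1@(0,0) a2@(0,0) a3@(5,3) a4@(2,1) a5@(5,3) a6@(5,3) a7@(5,3) a8@(0,0) | pheromone: 31 0 0 0 0 / 0 0 0 0 0 / 0 7 0 0 0 / 0 0 0 0 0 / 0 0 0 0 0 / 0 0 0 55 0
t=7: a0@(5,3) a1@(0,0) a2@(0,0) a3@(5,3) a4@(2,1) a5@(5,3) a6@(5,3) a7@(5,3) a8@(0,0) | pheromone: 36 0 0 0 0 / 0 0 0 0 0 / 0 8 0 0 0 / 0 0 0 0 0 / 0 0 0 0 0 / 0 0 0 64 0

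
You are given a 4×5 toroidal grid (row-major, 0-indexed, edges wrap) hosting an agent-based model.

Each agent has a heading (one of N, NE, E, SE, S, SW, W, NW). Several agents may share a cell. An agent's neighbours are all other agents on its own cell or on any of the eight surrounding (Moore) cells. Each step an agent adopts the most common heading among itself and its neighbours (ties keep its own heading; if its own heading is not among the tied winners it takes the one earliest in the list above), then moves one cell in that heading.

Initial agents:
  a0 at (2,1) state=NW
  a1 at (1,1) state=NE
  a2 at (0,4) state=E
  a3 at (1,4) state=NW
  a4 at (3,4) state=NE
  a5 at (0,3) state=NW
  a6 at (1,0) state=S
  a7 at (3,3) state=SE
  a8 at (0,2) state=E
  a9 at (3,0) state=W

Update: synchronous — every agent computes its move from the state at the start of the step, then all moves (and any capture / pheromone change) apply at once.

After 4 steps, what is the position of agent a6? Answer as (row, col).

t=1: a0@(1,0):NW a1@(0,2):NE a2@(3,3):NW a3@(0,3):NW a4@(2,0):NE a5@(3,2):NW a6@(0,4):NW a7@(3,4):E a8@(0,3):E a9@(3,4):W
t=2: a0@(0,4):NW a1@(3,1):NW a2@(2,2):NW a3@(3,2):NW a4@(1,1):NE a5@(2,1):NW a6@(3,3):NW a7@(2,3):NW a8@(3,2):NW a9@(2,3):NW
t=3: a0@(3,3):NW a1@(2,0):NW a2@(1,1):NW a3@(2,1):NW a4@(0,0):NW a5@(1,0):NW a6@(2,2):NW a7@(1,2):NW a8@(2,1):NW a9@(1,2):NW
t=4: a0@(2,2):NW a1@(1,4):NW a2@(0,0):NW a3@(1,0):NW a4@(3,4):NW a5@(0,4):NW a6@(1,1):NW a7@(0,1):NW a8@(1,0):NW a9@(0,1):NW

(1, 1)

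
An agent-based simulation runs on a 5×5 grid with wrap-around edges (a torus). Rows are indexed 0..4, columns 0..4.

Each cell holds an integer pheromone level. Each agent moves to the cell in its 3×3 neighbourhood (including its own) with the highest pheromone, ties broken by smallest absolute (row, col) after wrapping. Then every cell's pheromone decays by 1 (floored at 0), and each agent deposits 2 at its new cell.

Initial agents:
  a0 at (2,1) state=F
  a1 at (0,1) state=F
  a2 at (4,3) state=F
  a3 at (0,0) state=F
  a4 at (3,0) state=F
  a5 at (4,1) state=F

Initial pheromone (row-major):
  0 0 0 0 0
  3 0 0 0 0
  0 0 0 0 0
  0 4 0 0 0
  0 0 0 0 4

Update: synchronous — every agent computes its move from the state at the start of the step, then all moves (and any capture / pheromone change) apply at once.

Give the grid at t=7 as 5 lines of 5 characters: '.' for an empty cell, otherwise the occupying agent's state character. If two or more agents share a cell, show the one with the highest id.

t=1: a0@(3,1) a1@(1,0) a2@(4,4) a3@(4,4) a4@(3,1) a5@(3,1) | pheromone: 0 0 0 0 0 / 4 0 0 0 0 / 0 0 0 0 0 / 0 9 0 0 0 / 0 0 0 0 7
t=2: a0@(3,1) a1@(1,0) a2@(4,4) a3@(4,4) a4@(3,1) a5@(3,1) | pheromone: 0 0 0 0 0 / 5 0 0 0 0 / 0 0 0 0 0 / 0 14 0 0 0 / 0 0 0 0 10
t=3: a0@(3,1) a1@(1,0) a2@(4,4) a3@(4,4) a4@(3,1) a5@(3,1) | pheromone: 0 0 0 0 0 / 6 0 0 0 0 / 0 0 0 0 0 / 0 19 0 0 0 / 0 0 0 0 13
t=4: a0@(3,1) a1@(1,0) a2@(4,4) a3@(4,4) a4@(3,1) a5@(3,1) | pheromone: 0 0 0 0 0 / 7 0 0 0 0 / 0 0 0 0 0 / 0 24 0 0 0 / 0 0 0 0 16
t=5: a0@(3,1) a1@(1,0) a2@(4,4) a3@(4,4) a4@(3,1) a5@(3,1) | pheromone: 0 0 0 0 0 / 8 0 0 0 0 / 0 0 0 0 0 / 0 29 0 0 0 / 0 0 0 0 19
t=6: a0@(3,1) a1@(1,0) a2@(4,4) a3@(4,4) a4@(3,1) a5@(3,1) | pheromone: 0 0 0 0 0 / 9 0 0 0 0 / 0 0 0 0 0 / 0 34 0 0 0 / 0 0 0 0 22
t=7: a0@(3,1) a1@(1,0) a2@(4,4) a3@(4,4) a4@(3,1) a5@(3,1) | pheromone: 0 0 0 0 0 / 10 0 0 0 0 / 0 0 0 0 0 / 0 39 0 0 0 / 0 0 0 0 25

.....
F....
.....
.F...
....F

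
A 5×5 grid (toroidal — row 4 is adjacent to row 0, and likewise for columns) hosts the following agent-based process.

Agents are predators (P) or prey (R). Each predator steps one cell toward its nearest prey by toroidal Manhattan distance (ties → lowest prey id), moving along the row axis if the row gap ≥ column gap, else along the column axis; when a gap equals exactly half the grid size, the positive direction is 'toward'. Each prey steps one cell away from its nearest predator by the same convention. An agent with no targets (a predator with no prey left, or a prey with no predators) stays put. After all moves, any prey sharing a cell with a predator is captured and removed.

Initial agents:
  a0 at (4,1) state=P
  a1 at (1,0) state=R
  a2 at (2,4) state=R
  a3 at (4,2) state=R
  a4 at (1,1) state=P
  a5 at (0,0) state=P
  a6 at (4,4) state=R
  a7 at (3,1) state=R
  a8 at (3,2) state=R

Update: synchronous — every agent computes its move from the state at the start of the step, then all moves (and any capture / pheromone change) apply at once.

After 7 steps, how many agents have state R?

6

t=1: a0@(4,2):P a1@(1,4):R a2@(2,3):R a3@(4,3):R a4@(1,0):P a5@(1,0):P a6@(4,3):R a7@(2,1):R a8@(2,2):R
t=2: a0@(4,3):P a1@(1,3):R a2@(1,3):R a3@(4,4):R a4@(1,4):P a5@(1,4):P a6@(4,4):R a7@(3,1):R a8@(1,2):R
t=3: a0@(4,4):P a1@(1,2):R a2@(1,2):R a3@(4,0):R a4@(1,3):P a5@(1,3):P a6@(4,0):R a7@(3,0):R a8@(1,1):R
t=4: a0@(4,0):P a1@(1,1):R a2@(1,1):R a3@(4,1):R a4@(1,2):P a5@(1,2):P a6@(4,1):R a7@(2,0):R a8@(1,0):R
t=5: a0@(4,1):P a1@(1,0):R a2@(1,0):R a3@(4,2):R a4@(1,1):P a5@(1,1):P a6@(4,2):R a7@(1,0):R a8@(2,0):R
t=6: a0@(4,2):P a1@(1,4):R a2@(1,4):R a3@(4,3):R a4@(1,0):P a5@(1,0):P a6@(4,3):R a7@(1,4):R a8@(3,0):R
t=7: a0@(4,3):P a1@(1,3):R a2@(1,3):R a3@(4,4):R a4@(1,4):P a5@(1,4):P a6@(4,4):R a7@(1,3):R a8@(4,0):R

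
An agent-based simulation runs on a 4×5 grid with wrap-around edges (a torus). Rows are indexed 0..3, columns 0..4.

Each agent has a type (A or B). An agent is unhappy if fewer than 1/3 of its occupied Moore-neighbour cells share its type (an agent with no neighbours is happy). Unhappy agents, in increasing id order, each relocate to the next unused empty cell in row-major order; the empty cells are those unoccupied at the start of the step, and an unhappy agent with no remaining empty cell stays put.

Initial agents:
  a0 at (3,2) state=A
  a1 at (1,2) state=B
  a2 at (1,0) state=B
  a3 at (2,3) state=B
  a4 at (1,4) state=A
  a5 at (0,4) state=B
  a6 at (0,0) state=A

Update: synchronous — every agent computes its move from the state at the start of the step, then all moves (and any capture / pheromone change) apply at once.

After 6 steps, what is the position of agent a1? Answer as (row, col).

t=1: a0@(0,1):A a1@(1,2):B a2@(1,0):B a3@(2,3):B a4@(0,2):A a5@(0,4):B a6@(0,0):A
t=2: (unchanged — steady state)

(1, 2)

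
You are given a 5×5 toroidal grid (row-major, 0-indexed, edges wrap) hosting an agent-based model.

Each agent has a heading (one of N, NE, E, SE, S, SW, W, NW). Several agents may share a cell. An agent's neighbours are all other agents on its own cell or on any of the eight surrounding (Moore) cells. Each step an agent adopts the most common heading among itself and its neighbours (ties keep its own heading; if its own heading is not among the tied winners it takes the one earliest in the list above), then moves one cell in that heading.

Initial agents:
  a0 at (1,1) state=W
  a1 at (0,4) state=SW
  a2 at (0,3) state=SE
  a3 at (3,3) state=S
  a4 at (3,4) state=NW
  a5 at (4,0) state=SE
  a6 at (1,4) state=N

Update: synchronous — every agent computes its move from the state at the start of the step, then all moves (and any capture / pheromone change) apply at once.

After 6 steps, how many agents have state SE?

t=1: a0@(1,0):W a1@(1,0):SE a2@(1,4):SE a3@(4,3):S a4@(2,3):NW a5@(0,1):SE a6@(0,4):N
t=2: a0@(2,1):SE a1@(2,1):SE a2@(2,0):SE a3@(0,3):S a4@(1,2):NW a5@(1,2):SE a6@(1,0):SE
t=3: a0@(3,2):SE a1@(3,2):SE a2@(3,1):SE a3@(1,3):S a4@(2,3):SE a5@(2,3):SE a6@(2,1):SE
t=4: a0@(4,3):SE a1@(4,3):SE a2@(4,2):SE a3@(2,4):SE a4@(3,4):SE a5@(3,4):SE a6@(3,2):SE
t=5: a0@(0,4):SE a1@(0,4):SE a2@(0,3):SE a3@(3,0):SE a4@(4,0):SE a5@(4,0):SE a6@(4,3):SE
t=6: a0@(1,0):SE a1@(1,0):SE a2@(1,4):SE a3@(4,1):SE a4@(0,1):SE a5@(0,1):SE a6@(0,4):SE

7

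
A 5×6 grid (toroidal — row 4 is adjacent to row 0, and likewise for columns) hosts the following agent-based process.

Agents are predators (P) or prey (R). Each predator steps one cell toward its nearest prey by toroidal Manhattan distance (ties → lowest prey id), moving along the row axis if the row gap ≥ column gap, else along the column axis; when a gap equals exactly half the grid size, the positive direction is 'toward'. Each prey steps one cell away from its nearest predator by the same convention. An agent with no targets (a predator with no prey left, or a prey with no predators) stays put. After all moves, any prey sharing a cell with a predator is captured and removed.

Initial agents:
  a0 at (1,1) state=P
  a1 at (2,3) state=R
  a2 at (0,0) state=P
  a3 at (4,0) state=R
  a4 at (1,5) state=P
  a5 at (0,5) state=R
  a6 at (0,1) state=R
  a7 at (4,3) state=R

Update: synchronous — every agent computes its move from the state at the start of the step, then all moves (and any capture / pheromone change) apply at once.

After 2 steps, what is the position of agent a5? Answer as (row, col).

(0, 3)

t=1: a0@(0,1):P a1@(2,4):R a2@(4,0):P a3@(3,0):R a4@(0,5):P a5@(0,4):R a6@(4,1):R a7@(3,3):R
t=2: a0@(4,1):P a1@(3,4):R a2@(3,0):P a3@(2,0):R a4@(0,4):P a5@(0,3):R a6@(3,1):R a7@(2,3):R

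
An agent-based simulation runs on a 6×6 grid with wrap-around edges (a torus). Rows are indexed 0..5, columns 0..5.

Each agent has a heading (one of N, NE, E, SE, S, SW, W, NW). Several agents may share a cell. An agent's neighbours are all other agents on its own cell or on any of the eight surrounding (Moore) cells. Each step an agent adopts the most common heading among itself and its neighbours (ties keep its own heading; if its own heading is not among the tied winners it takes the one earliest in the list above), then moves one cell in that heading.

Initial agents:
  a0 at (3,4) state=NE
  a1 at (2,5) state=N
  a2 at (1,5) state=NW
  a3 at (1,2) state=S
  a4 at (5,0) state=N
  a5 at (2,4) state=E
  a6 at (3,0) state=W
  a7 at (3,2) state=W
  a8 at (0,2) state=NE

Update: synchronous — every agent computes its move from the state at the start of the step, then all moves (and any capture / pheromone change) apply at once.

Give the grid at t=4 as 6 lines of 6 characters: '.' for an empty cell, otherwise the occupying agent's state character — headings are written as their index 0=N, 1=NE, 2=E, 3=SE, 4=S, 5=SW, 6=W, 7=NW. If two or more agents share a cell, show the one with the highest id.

......
......
..2...
..6.6.
.666.0
..1...

t=1: a0@(2,5):NE a1@(1,5):N a2@(0,4):NW a3@(2,2):S a4@(4,0):N a5@(2,5):E a6@(3,5):W a7@(3,1):W a8@(5,3):NE
t=2: a0@(1,0):NE a1@(0,5):N a2@(5,3):NW a3@(3,2):S a4@(4,5):W a5@(2,0):E a6@(3,4):W a7@(3,0):W a8@(4,4):NE
t=3: a0@(0,1):NE a1@(5,5):N a2@(4,2):NW a3@(4,2):S a4@(4,4):W a5@(2,1):E a6@(3,3):W a7@(3,5):W a8@(4,3):W
t=4: a0@(5,2):NE a1@(4,5):N a2@(4,1):W a3@(4,1):W a4@(4,3):W a5@(2,2):E a6@(3,2):W a7@(3,4):W a8@(4,2):W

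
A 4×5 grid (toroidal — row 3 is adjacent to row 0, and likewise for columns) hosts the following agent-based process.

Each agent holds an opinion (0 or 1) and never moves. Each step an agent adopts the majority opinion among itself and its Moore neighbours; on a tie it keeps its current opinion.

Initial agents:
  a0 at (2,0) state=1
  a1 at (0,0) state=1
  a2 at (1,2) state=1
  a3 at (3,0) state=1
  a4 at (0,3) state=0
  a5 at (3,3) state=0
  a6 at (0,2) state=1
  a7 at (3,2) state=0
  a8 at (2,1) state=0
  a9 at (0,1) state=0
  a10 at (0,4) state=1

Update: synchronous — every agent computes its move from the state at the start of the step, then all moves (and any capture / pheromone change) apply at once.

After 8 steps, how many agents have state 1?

6

t=1: a0@(2,0):1 a1@(0,0):1 a2@(1,2):0 a3@(3,0):1 a4@(0,3):0 a5@(3,3):0 a6@(0,2):0 a7@(3,2):0 a8@(2,1):1 a9@(0,1):1 a10@(0,4):1
t=2: (unchanged — steady state)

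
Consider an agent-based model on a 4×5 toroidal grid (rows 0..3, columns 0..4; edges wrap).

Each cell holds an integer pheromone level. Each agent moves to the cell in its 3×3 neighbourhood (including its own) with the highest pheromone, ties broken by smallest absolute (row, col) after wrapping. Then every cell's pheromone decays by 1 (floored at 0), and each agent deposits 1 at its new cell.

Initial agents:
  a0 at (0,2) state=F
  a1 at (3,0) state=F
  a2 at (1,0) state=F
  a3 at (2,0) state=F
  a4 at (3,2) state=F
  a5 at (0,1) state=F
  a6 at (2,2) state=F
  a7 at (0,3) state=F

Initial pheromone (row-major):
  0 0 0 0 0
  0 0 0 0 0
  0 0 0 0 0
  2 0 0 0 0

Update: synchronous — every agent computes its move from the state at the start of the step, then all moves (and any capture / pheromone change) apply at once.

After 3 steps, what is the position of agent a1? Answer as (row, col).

(3, 0)

t=1: a0@(0,1) a1@(3,0) a2@(0,0) a3@(3,0) a4@(0,1) a5@(3,0) a6@(1,1) a7@(0,2) | pheromone: 1 2 1 0 0 / 0 1 0 0 0 / 0 0 0 0 0 / 4 0 0 0 0
t=2: a0@(3,0) a1@(3,0) a2@(3,0) a3@(3,0) a4@(3,0) a5@(3,0) a6@(0,1) a7@(0,1) | pheromone: 0 3 0 0 0 / 0 0 0 0 0 / 0 0 0 0 0 / 9 0 0 0 0
t=3: a0@(3,0) a1@(3,0) a2@(3,0) a3@(3,0) a4@(3,0) a5@(3,0) a6@(3,0) a7@(3,0) | pheromone: 0 2 0 0 0 / 0 0 0 0 0 / 0 0 0 0 0 / 16 0 0 0 0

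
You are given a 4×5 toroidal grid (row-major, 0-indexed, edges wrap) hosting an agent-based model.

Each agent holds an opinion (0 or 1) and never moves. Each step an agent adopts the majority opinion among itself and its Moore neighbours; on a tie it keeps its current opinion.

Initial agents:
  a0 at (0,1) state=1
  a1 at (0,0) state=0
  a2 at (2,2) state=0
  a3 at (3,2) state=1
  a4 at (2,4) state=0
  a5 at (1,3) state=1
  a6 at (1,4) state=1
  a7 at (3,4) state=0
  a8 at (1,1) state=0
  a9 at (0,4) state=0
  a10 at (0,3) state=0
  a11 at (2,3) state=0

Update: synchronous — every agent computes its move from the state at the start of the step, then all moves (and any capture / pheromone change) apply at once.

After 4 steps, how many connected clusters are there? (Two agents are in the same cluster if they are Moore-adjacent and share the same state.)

1

t=1: a0@(0,1):1 a1@(0,0):0 a2@(2,2):0 a3@(3,2):0 a4@(2,4):0 a5@(1,3):0 a6@(1,4):0 a7@(3,4):0 a8@(1,1):0 a9@(0,4):0 a10@(0,3):0 a11@(2,3):0
t=2: a0@(0,1):0 a1@(0,0):0 a2@(2,2):0 a3@(3,2):0 a4@(2,4):0 a5@(1,3):0 a6@(1,4):0 a7@(3,4):0 a8@(1,1):0 a9@(0,4):0 a10@(0,3):0 a11@(2,3):0
t=3: (unchanged — steady state)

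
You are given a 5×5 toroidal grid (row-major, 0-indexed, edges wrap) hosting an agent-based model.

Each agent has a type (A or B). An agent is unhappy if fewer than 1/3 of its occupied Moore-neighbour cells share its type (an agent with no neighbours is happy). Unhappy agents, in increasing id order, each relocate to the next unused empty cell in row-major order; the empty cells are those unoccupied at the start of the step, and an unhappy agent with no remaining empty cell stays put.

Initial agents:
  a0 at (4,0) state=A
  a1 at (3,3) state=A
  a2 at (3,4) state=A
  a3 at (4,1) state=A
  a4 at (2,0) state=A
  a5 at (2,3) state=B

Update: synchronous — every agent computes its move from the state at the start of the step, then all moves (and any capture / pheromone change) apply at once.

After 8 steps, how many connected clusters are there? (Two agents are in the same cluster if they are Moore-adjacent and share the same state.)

2

t=1: a0@(4,0):A a1@(3,3):A a2@(3,4):A a3@(4,1):A a4@(2,0):A a5@(0,0):B
t=2: a0@(4,0):A a1@(3,3):A a2@(3,4):A a3@(4,1):A a4@(2,0):A a5@(0,1):B
t=3: a0@(4,0):A a1@(3,3):A a2@(3,4):A a3@(4,1):A a4@(2,0):A a5@(0,0):B
t=4: a0@(4,0):A a1@(3,3):A a2@(3,4):A a3@(4,1):A a4@(2,0):A a5@(0,1):B
t=5: a0@(4,0):A a1@(3,3):A a2@(3,4):A a3@(4,1):A a4@(2,0):A a5@(0,0):B
t=6: a0@(4,0):A a1@(3,3):A a2@(3,4):A a3@(4,1):A a4@(2,0):A a5@(0,1):B
t=7: a0@(4,0):A a1@(3,3):A a2@(3,4):A a3@(4,1):A a4@(2,0):A a5@(0,0):B
t=8: a0@(4,0):A a1@(3,3):A a2@(3,4):A a3@(4,1):A a4@(2,0):A a5@(0,1):B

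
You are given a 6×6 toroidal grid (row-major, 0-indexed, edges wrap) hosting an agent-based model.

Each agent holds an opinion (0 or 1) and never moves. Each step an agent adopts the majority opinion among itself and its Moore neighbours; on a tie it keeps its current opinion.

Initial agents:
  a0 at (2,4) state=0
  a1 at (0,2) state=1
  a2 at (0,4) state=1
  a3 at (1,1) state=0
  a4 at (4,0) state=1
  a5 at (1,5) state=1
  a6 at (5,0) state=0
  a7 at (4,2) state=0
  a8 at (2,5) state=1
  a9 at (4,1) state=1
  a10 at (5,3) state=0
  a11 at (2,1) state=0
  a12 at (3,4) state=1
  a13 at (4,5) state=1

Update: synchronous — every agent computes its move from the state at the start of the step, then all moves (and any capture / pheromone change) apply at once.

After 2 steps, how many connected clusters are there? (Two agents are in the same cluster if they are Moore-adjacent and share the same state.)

2

t=1: a0@(2,4):1 a1@(0,2):0 a2@(0,4):1 a3@(1,1):0 a4@(4,0):1 a5@(1,5):1 a6@(5,0):1 a7@(4,2):0 a8@(2,5):1 a9@(4,1):1 a10@(5,3):0 a11@(2,1):0 a12@(3,4):1 a13@(4,5):1
t=2: (unchanged — steady state)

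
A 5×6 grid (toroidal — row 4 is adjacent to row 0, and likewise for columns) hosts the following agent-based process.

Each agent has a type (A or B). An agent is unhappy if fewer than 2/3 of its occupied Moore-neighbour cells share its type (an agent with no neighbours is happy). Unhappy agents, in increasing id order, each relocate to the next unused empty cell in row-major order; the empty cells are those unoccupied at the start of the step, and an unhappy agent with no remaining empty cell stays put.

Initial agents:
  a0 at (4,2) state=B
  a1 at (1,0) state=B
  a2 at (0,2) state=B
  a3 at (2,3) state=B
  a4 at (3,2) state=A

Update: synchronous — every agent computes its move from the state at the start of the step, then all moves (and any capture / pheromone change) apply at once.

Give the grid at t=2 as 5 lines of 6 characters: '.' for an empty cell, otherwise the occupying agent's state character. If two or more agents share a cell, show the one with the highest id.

t=1: a0@(0,0):B a1@(1,0):B a2@(0,2):B a3@(0,1):B a4@(0,3):A
t=2: a0@(0,0):B a1@(1,0):B a2@(0,4):B a3@(0,1):B a4@(0,5):A

BB..BA
B.....
......
......
......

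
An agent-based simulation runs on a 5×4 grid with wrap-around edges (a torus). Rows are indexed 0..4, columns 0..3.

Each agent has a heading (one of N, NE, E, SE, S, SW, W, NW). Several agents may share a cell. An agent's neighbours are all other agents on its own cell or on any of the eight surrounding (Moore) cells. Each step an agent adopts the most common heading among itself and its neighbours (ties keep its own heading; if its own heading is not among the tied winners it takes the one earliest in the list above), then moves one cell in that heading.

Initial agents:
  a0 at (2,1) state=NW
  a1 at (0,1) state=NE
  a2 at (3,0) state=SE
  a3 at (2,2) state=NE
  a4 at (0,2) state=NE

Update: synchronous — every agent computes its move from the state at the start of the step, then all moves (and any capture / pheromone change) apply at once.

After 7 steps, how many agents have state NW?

1

t=1: a0@(1,0):NW a1@(4,2):NE a2@(4,1):SE a3@(1,3):NE a4@(4,3):NE
t=2: a0@(0,3):NW a1@(3,3):NE a2@(0,2):SE a3@(0,0):NE a4@(3,0):NE
t=3: a0@(4,2):NW a1@(2,0):NE a2@(1,3):SE a3@(4,1):NE a4@(2,1):NE
t=4: a0@(3,1):NW a1@(1,1):NE a2@(2,0):SE a3@(3,2):NE a4@(1,2):NE
t=5: a0@(2,0):NW a1@(0,2):NE a2@(3,1):SE a3@(2,3):NE a4@(0,3):NE
t=6: a0@(1,3):NW a1@(4,3):NE a2@(4,2):SE a3@(1,0):NE a4@(4,0):NE
t=7: a0@(0,2):NW a1@(3,0):NE a2@(0,3):SE a3@(0,1):NE a4@(3,1):NE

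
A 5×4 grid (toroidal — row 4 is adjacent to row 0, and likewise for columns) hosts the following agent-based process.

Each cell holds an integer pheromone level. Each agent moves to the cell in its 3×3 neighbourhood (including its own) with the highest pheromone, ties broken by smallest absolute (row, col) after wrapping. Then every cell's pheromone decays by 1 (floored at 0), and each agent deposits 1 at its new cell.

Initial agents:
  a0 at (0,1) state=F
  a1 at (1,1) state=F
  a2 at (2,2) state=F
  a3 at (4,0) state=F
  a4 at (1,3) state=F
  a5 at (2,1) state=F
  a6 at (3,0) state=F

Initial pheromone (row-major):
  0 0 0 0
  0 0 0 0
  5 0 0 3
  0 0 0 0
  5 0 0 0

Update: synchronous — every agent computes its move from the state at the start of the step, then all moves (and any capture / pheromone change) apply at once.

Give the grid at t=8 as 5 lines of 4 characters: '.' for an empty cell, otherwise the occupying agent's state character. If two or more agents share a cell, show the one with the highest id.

t=1: a0@(4,0) a1@(2,0) a2@(2,3) a3@(4,0) a4@(2,0) a5@(2,0) a6@(2,0) | pheromone: 0 0 0 0 / 0 0 0 0 / 8 0 0 3 / 0 0 0 0 / 6 0 0 0
t=2: a0@(4,0) a1@(2,0) a2@(2,0) a3@(4,0) a4@(2,0) a5@(2,0) a6@(2,0) | pheromone: 0 0 0 0 / 0 0 0 0 / 12 0 0 2 / 0 0 0 0 / 7 0 0 0
t=3: a0@(4,0) a1@(2,0) a2@(2,0) a3@(4,0) a4@(2,0) a5@(2,0) a6@(2,0) | pheromone: 0 0 0 0 / 0 0 0 0 / 16 0 0 1 / 0 0 0 0 / 8 0 0 0
t=4: a0@(4,0) a1@(2,0) a2@(2,0) a3@(4,0) a4@(2,0) a5@(2,0) a6@(2,0) | pheromone: 0 0 0 0 / 0 0 0 0 / 20 0 0 0 / 0 0 0 0 / 9 0 0 0
t=5: a0@(4,0) a1@(2,0) a2@(2,0) a3@(4,0) a4@(2,0) a5@(2,0) a6@(2,0) | pheromone: 0 0 0 0 / 0 0 0 0 / 24 0 0 0 / 0 0 0 0 / 10 0 0 0
t=6: a0@(4,0) a1@(2,0) a2@(2,0) a3@(4,0) a4@(2,0) a5@(2,0) a6@(2,0) | pheromone: 0 0 0 0 / 0 0 0 0 / 28 0 0 0 / 0 0 0 0 / 11 0 0 0
t=7: a0@(4,0) a1@(2,0) a2@(2,0) a3@(4,0) a4@(2,0) a5@(2,0) a6@(2,0) | pheromone: 0 0 0 0 / 0 0 0 0 / 32 0 0 0 / 0 0 0 0 / 12 0 0 0
t=8: a0@(4,0) a1@(2,0) a2@(2,0) a3@(4,0) a4@(2,0) a5@(2,0) a6@(2,0) | pheromone: 0 0 0 0 / 0 0 0 0 / 36 0 0 0 / 0 0 0 0 / 13 0 0 0

....
....
F...
....
F...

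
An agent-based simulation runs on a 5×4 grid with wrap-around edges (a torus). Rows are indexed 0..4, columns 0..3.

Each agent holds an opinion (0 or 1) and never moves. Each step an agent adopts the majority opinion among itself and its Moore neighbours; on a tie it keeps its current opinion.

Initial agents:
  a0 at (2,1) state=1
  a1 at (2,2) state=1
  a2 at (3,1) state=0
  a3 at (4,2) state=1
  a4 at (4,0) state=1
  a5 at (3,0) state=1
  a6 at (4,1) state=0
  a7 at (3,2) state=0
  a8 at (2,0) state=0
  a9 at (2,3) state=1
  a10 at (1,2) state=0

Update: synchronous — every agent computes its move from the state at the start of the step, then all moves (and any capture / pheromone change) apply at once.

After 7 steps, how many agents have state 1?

11

t=1: a0@(2,1):0 a1@(2,2):1 a2@(3,1):1 a3@(4,2):0 a4@(4,0):1 a5@(3,0):1 a6@(4,1):0 a7@(3,2):1 a8@(2,0):1 a9@(2,3):1 a10@(1,2):1
t=2: a0@(2,1):1 a1@(2,2):1 a2@(3,1):1 a3@(4,2):0 a4@(4,0):1 a5@(3,0):1 a6@(4,1):1 a7@(3,2):1 a8@(2,0):1 a9@(2,3):1 a10@(1,2):1
t=3: a0@(2,1):1 a1@(2,2):1 a2@(3,1):1 a3@(4,2):1 a4@(4,0):1 a5@(3,0):1 a6@(4,1):1 a7@(3,2):1 a8@(2,0):1 a9@(2,3):1 a10@(1,2):1
t=4: (unchanged — steady state)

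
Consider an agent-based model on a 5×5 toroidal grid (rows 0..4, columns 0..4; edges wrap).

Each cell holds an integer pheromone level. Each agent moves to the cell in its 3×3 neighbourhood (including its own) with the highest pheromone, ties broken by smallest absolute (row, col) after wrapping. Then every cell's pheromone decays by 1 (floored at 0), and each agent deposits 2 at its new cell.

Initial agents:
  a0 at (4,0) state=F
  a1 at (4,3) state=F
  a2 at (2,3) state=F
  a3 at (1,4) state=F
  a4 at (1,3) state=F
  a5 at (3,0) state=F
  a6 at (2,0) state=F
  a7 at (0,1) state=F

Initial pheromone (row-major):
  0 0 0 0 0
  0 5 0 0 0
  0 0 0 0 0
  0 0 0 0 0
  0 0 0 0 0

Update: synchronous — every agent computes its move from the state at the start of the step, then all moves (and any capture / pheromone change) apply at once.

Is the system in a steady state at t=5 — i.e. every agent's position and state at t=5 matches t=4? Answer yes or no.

yes

t=1: a0@(0,0) a1@(0,2) a2@(1,2) a3@(0,0) a4@(0,2) a5@(2,0) a6@(1,1) a7@(1,1) | pheromone: 4 0 4 0 0 / 0 8 2 0 0 / 2 0 0 0 0 / 0 0 0 0 0 / 0 0 0 0 0
t=2: a0@(1,1) a1@(1,1) a2@(1,1) a3@(1,1) a4@(1,1) a5@(1,1) a6@(1,1) a7@(1,1) | pheromone: 3 0 3 0 0 / 0 23 1 0 0 / 1 0 0 0 0 / 0 0 0 0 0 / 0 0 0 0 0
t=3: a0@(1,1) a1@(1,1) a2@(1,1) a3@(1,1) a4@(1,1) a5@(1,1) a6@(1,1) a7@(1,1) | pheromone: 2 0 2 0 0 / 0 38 0 0 0 / 0 0 0 0 0 / 0 0 0 0 0 / 0 0 0 0 0
t=4: a0@(1,1) a1@(1,1) a2@(1,1) a3@(1,1) a4@(1,1) a5@(1,1) a6@(1,1) a7@(1,1) | pheromone: 1 0 1 0 0 / 0 53 0 0 0 / 0 0 0 0 0 / 0 0 0 0 0 / 0 0 0 0 0
t=5: a0@(1,1) a1@(1,1) a2@(1,1) a3@(1,1) a4@(1,1) a5@(1,1) a6@(1,1) a7@(1,1) | pheromone: 0 0 0 0 0 / 0 68 0 0 0 / 0 0 0 0 0 / 0 0 0 0 0 / 0 0 0 0 0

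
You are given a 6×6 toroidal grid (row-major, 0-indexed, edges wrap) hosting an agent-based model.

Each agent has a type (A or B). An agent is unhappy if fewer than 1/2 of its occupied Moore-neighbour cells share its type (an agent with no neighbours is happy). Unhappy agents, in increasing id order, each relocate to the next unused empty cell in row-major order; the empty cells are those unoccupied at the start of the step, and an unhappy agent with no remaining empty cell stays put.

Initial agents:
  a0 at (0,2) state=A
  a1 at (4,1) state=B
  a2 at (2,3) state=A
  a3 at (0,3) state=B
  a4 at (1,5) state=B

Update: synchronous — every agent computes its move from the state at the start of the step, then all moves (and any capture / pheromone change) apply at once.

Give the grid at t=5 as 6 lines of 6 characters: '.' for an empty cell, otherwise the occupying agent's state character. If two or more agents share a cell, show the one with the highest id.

t=1: a0@(0,0):A a1@(4,1):B a2@(2,3):A a3@(0,1):B a4@(1,5):B
t=2: a0@(0,2):A a1@(4,1):B a2@(2,3):A a3@(0,3):B a4@(0,4):B
t=3: a0@(0,0):A a1@(4,1):B a2@(2,3):A a3@(0,3):B a4@(0,4):B
t=4: (unchanged — steady state)

A..BB.
......
...A..
......
.B....
......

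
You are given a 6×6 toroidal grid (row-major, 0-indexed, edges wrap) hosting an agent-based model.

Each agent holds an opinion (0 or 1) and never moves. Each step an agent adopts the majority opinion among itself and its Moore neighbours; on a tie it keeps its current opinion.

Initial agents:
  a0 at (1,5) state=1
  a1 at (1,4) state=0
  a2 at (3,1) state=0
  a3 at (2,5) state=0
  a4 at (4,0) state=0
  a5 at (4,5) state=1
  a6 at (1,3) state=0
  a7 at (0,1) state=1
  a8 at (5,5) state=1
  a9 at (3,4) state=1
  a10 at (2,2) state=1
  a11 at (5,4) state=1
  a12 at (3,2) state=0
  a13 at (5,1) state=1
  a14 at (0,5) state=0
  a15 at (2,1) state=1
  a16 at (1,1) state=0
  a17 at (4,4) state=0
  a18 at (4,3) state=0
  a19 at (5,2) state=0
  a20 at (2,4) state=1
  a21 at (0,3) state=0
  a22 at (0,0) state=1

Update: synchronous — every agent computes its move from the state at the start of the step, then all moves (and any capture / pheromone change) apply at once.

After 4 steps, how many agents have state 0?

t=1: a0@(1,5):1 a1@(1,4):0 a2@(3,1):0 a3@(2,5):1 a4@(4,0):1 a5@(4,5):1 a6@(1,3):0 a7@(0,1):1 a8@(5,5):1 a9@(3,4):1 a10@(2,2):0 a11@(5,4):0 a12@(3,2):0 a13@(5,1):1 a14@(0,5):1 a15@(2,1):0 a16@(1,1):1 a17@(4,4):1 a18@(4,3):0 a19@(5,2):0 a20@(2,4):1 a21@(0,3):0 a22@(0,0):1
t=2: a0@(1,5):1 a1@(1,4):1 a2@(3,1):0 a3@(2,5):1 a4@(4,0):1 a5@(4,5):1 a6@(1,3):0 a7@(0,1):1 a8@(5,5):1 a9@(3,4):1 a10@(2,2):0 a11@(5,4):1 a12@(3,2):0 a13@(5,1):1 a14@(0,5):1 a15@(2,1):0 a16@(1,1):1 a17@(4,4):1 a18@(4,3):0 a19@(5,2):0 a20@(2,4):1 a21@(0,3):0 a22@(0,0):1
t=3: (unchanged — steady state)

8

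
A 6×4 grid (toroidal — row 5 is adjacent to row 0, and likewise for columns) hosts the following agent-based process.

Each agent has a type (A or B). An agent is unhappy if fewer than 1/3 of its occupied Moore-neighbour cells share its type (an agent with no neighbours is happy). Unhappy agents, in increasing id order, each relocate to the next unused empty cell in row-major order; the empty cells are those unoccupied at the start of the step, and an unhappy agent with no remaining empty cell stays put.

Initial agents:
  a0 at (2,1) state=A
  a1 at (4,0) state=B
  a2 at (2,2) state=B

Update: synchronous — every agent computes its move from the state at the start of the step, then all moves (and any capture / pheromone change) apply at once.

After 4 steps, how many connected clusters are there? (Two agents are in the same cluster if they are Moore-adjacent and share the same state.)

3

t=1: a0@(0,0):A a1@(4,0):B a2@(0,1):B
t=2: a0@(0,2):A a1@(4,0):B a2@(0,3):B
t=3: a0@(0,0):A a1@(4,0):B a2@(0,1):B
t=4: a0@(0,2):A a1@(4,0):B a2@(0,3):B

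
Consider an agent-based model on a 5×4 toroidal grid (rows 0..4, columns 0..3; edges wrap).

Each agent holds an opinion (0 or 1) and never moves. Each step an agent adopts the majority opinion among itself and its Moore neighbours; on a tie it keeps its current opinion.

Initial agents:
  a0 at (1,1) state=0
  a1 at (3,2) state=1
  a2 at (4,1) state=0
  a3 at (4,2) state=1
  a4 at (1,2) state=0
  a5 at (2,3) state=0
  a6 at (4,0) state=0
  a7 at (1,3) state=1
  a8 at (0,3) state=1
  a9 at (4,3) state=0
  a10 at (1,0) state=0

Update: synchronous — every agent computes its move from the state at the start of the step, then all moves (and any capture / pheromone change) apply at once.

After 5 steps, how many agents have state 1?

0

t=1: a0@(1,1):0 a1@(3,2):0 a2@(4,1):0 a3@(4,2):1 a4@(1,2):0 a5@(2,3):0 a6@(4,0):0 a7@(1,3):0 a8@(0,3):0 a9@(4,3):1 a10@(1,0):0
t=2: a0@(1,1):0 a1@(3,2):0 a2@(4,1):0 a3@(4,2):0 a4@(1,2):0 a5@(2,3):0 a6@(4,0):0 a7@(1,3):0 a8@(0,3):0 a9@(4,3):0 a10@(1,0):0
t=3: (unchanged — steady state)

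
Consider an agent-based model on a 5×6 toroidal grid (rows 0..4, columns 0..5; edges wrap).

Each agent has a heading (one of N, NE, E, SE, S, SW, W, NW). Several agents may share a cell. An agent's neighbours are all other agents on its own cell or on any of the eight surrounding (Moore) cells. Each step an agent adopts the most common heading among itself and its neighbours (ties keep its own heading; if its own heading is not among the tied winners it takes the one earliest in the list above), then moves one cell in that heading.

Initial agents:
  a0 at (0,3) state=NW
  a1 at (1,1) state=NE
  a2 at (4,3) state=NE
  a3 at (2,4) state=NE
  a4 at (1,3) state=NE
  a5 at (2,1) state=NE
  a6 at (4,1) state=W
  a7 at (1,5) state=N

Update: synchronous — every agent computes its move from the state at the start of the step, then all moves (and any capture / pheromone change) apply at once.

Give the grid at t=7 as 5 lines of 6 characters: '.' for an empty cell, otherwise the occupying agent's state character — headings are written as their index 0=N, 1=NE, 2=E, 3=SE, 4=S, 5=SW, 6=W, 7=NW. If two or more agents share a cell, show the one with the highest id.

..1..1
......
....1.
....1.
..1.11

t=1: a0@(4,4):NE a1@(0,2):NE a2@(3,4):NE a3@(1,5):NE a4@(0,4):NE a5@(1,2):NE a6@(4,0):W a7@(0,5):N
t=2: a0@(3,5):NE a1@(4,3):NE a2@(2,5):NE a3@(0,0):NE a4@(4,5):NE a5@(0,3):NE a6@(4,5):W a7@(4,0):NE
t=3: a0@(2,0):NE a1@(3,4):NE a2@(1,0):NE a3@(4,1):NE a4@(3,0):NE a5@(4,4):NE a6@(3,0):NE a7@(3,1):NE
t=4: a0@(1,1):NE a1@(2,5):NE a2@(0,1):NE a3@(3,2):NE a4@(2,1):NE a5@(3,5):NE a6@(2,1):NE a7@(2,2):NE
t=5: a0@(0,2):NE a1@(1,0):NE a2@(4,2):NE a3@(2,3):NE a4@(1,2):NE a5@(2,0):NE a6@(1,2):NE a7@(1,3):NE
t=6: a0@(4,3):NE a1@(0,1):NE a2@(3,3):NE a3@(1,4):NE a4@(0,3):NE a5@(1,1):NE a6@(0,3):NE a7@(0,4):NE
t=7: a0@(3,4):NE a1@(4,2):NE a2@(2,4):NE a3@(0,5):NE a4@(4,4):NE a5@(0,2):NE a6@(4,4):NE a7@(4,5):NE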